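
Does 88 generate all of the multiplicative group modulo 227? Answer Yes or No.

Yes

φ(227) = 227 − 1 = 226 = 2 · 113.
An element g generates (Z/227Z)^× iff g^(226/q) ≢ 1 (mod 227) for each prime q ∈ {2, 113}.
88^113 ≡ 226 (mod 227)  [q = 2: ≢ 1 ✓]
88^2 ≡ 26 (mod 227)  [q = 113: ≢ 1 ✓]
None equal 1, so ord_227(88) = 226: 88 is a primitive root.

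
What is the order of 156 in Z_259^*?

ord(156) | φ(259) = φ(7·37) = (7−1)·(37−1) = 6·36 = 216 = 2^3 · 3^3.
Divisors of 216: 1, 2, 3, 4, 6, 8, 9, 12, 18, 24, 27, 36, 54, 72, 108, 216.
Test each divisor d:
156^1 ≡ 156
156^2 ≡ 249
156^3 ≡ 253
156^4 ≡ 100
156^6 ≡ 36
156^8 ≡ 158
156^9 ≡ 43
156^12 ≡ 1
Hence ord(156) = 12.

12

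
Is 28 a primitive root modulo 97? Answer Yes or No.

φ(97) = 97 − 1 = 96 = 2^5 · 3.
An element g generates (Z/97Z)^× iff g^(96/q) ≢ 1 (mod 97) for each prime q ∈ {2, 3}.
28^48 ≡ 96 (mod 97)  [q = 2: ≢ 1 ✓]
28^32 ≡ 1 (mod 97)  [q = 3: ≡ 1 ✗]
The check at q = 3 fails, so 28 generates a proper subgroup.

No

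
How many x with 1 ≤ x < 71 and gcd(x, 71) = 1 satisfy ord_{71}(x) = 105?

0

φ(71) = 71 − 1 = 70 = 2 · 5 · 7.
(Z/71Z)^× is cyclic (|G| = 70); a cyclic group of order m has exactly φ(d) elements of each order d | m, and none otherwise.
Since 105 ∤ 70, the count is 0.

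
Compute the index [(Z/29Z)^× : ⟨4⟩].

2

The order of 4 must divide φ(29) = 29 − 1 = 28 = 2^2 · 7.
Divisors of 28: 1, 2, 4, 7, 14, 28.
Compute 4^d (mod 29) for the divisors d until we hit 1:
4^1 ≡ 4 (mod 29)
4^2 ≡ 16 (mod 29)
4^4 ≡ 24 (mod 29)
4^7 ≡ 28 (mod 29)
4^14 ≡ 1 (mod 29) ✓
The order of 4 is 14, so the subgroup it generates has 14 elements.
The index is φ(29) / ord(4) = 28 / 14 = 2.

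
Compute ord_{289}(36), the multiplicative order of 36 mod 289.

136

By Lagrange's theorem, ord_289(36) divides φ(289) = φ(17^2) = 17·(17−1) = 272 = 2^4 · 17.
Divisors of 272: 1, 2, 4, 8, 16, 17, 34, 68, 136, 272.
Test each divisor d:
36^1 ≡ 36
36^2 ≡ 140
36^4 ≡ 237
36^8 ≡ 103
36^16 ≡ 205
36^17 ≡ 155
36^34 ≡ 38
36^68 ≡ 288
36^136 ≡ 1
The smallest such exponent is 136, so the order of 36 is 136.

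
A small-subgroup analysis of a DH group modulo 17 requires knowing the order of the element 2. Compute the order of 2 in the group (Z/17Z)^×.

ord(2) | φ(17) = 17 − 1 = 16 = 2^4.
Divisors of 16: 1, 2, 4, 8, 16.
Test each divisor d:
2^1 ≡ 2 (mod 17)
2^2 ≡ 4 (mod 17)
2^4 ≡ 16 (mod 17)
2^8 ≡ 1 (mod 17) ✓
So ord_17(2) = 8.

8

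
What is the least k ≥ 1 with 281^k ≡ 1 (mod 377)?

By Lagrange's theorem, ord_377(281) divides φ(377) = φ(13·29) = (13−1)·(29−1) = 12·28 = 336 = 2^4 · 3 · 7.
Divisors of 336: 1, 2, 3, 4, 6, 7, 8, 12, 14, 16, 21, 24, 28, 42, 48, 56, 84, 112, 168, 336.
Compute 281^d (mod 377) for the divisors d until we hit 1:
281^1 ≡ 281
281^2 ≡ 168
281^3 ≡ 83
281^4 ≡ 326
281^6 ≡ 103
281^7 ≡ 291
281^8 ≡ 339
281^12 ≡ 53
281^14 ≡ 233
281^16 ≡ 313
281^21 ≡ 320
281^24 ≡ 170
281^28 ≡ 1
Hence ord(281) = 28.

28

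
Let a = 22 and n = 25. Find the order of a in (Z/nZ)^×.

20

By Lagrange's theorem, ord_25(22) divides φ(25) = φ(5^2) = 5·(5−1) = 20 = 2^2 · 5.
Divisors of 20: 1, 2, 4, 5, 10, 20.
Compute 22^d (mod 25) for the divisors d until we hit 1:
22^1 ≡ 22
22^2 ≡ 9
22^4 ≡ 6
22^5 ≡ 7
22^10 ≡ 24
22^20 ≡ 1
The smallest such exponent is 20, so the order of 22 is 20.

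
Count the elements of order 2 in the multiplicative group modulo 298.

1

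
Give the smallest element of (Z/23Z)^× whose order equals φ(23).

φ(23) = 23 − 1 = 22 = 2 · 11.
Test candidates g = 2, 3, … against the prime factors q ∈ {2, 11} of φ(23): g is a generator iff g^(22/q) ≢ 1 for every such q.
g = 2: 2^11 ≡ 1 — hits 1, so not a primitive root.
g = 3: 3^11 ≡ 1 — hits 1, so not a primitive root.
g = 4: 4^11 ≡ 1 — hits 1, so not a primitive root.
g = 5: 5^11 ≡ 22; 5^2 ≡ 2 — none is 1, so 5 is a primitive root.
So 5 is the smallest generator of (Z/23Z)^×.

5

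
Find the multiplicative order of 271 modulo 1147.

90

ord(271) | φ(1147) = φ(31·37) = (31−1)·(37−1) = 30·36 = 1080 = 2^3 · 3^3 · 5.
Divisors of 1080: 1, 2, 3, 4, 5, 6, 8, 9, 10, 12, 15, 18, 20, 24, 27, 30, 36, 40, 45, 54, 60, 72, 90, 108, 120, 135, 180, 216, 270, 360, 540, 1080.
Evaluate successive powers at the divisors of 1080:
271^1 ≡ 271 (mod 1147)
271^2 ≡ 33 (mod 1147)
271^3 ≡ 914 (mod 1147)
271^4 ≡ 1089 (mod 1147)
271^5 ≡ 340 (mod 1147)
271^6 ≡ 380 (mod 1147)
271^8 ≡ 1070 (mod 1147)
271^9 ≡ 926 (mod 1147)
271^10 ≡ 900 (mod 1147)
271^12 ≡ 1025 (mod 1147)
271^15 ≡ 898 (mod 1147)
271^18 ≡ 667 (mod 1147)
271^20 ≡ 218 (mod 1147)
271^24 ≡ 1120 (mod 1147)
271^27 ≡ 556 (mod 1147)
271^30 ≡ 63 (mod 1147)
271^36 ≡ 1000 (mod 1147)
271^40 ≡ 497 (mod 1147)
271^45 ≡ 371 (mod 1147)
271^54 ≡ 593 (mod 1147)
271^60 ≡ 528 (mod 1147)
271^72 ≡ 963 (mod 1147)
271^90 ≡ 1 (mod 1147) ✓
So ord_1147(271) = 90.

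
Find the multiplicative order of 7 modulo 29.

The order of 7 must divide φ(29) = 29 − 1 = 28 = 2^2 · 7.
Divisors of 28: 1, 2, 4, 7, 14, 28.
Compute 7^d (mod 29) for the divisors d until we hit 1:
7^1 ≡ 7 (mod 29)
7^2 ≡ 20 (mod 29)
7^4 ≡ 23 (mod 29)
7^7 ≡ 1 (mod 29) ✓
The smallest such exponent is 7, so the order of 7 is 7.

7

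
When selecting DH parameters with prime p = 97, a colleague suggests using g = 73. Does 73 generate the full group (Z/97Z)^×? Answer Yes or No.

No

φ(97) = 97 − 1 = 96 = 2^5 · 3.
73 is a primitive root mod 97 iff 73^(φ(97)/q) ≢ 1 for every prime q | φ(97), i.e. q ∈ {2, 3}.
73^48 ≡ 1 (mod 97)  [q = 2: ≡ 1 ✗]
73^32 ≡ 35 (mod 97)  [q = 3: ≢ 1 ✓]
The check at q = 2 fails, so 73 generates a proper subgroup.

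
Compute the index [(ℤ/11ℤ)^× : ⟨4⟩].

2

ord(4) | φ(11) = 11 − 1 = 10 = 2 · 5.
Divisors of 10: 1, 2, 5, 10.
Compute 4^d (mod 11) for the divisors d until we hit 1:
4^1 ≡ 4 (mod 11)
4^2 ≡ 5 (mod 11)
4^5 ≡ 1 (mod 11) ✓
Thus |⟨4⟩| = ord(4) = 5.
The index is φ(11) / ord(4) = 10 / 5 = 2.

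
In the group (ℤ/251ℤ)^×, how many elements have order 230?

φ(251) = 251 − 1 = 250 = 2 · 5^3.
Since (Z/251Z)^× is cyclic of order 250, the number of elements of order d is φ(d) when d | 250 and 0 otherwise.
Here 250 is not a multiple of 230, so there are no elements of order 230.

0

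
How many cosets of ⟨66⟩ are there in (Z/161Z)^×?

2

The order of 66 must divide φ(161) = φ(7·23) = (7−1)·(23−1) = 6·22 = 132 = 2^2 · 3 · 11.
Divisors of 132: 1, 2, 3, 4, 6, 11, 12, 22, 33, 44, 66, 132.
Compute 66^d (mod 161) for the divisors d until we hit 1:
66^1 ≡ 66 (mod 161)
66^2 ≡ 9 (mod 161)
66^3 ≡ 111 (mod 161)
66^4 ≡ 81 (mod 161)
66^6 ≡ 85 (mod 161)
66^11 ≡ 68 (mod 161)
66^12 ≡ 141 (mod 161)
66^22 ≡ 116 (mod 161)
66^33 ≡ 160 (mod 161)
66^44 ≡ 93 (mod 161)
66^66 ≡ 1 (mod 161) ✓
Thus |⟨66⟩| = ord(66) = 66.
The index is φ(161) / ord(66) = 132 / 66 = 2.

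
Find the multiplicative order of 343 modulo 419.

19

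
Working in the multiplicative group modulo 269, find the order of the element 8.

268

The order of 8 must divide φ(269) = 269 − 1 = 268 = 2^2 · 67.
Divisors of 268: 1, 2, 4, 67, 134, 268.
Evaluate successive powers at the divisors of 268:
8^1 ≡ 8 (mod 269)
8^2 ≡ 64 (mod 269)
8^4 ≡ 61 (mod 269)
8^67 ≡ 82 (mod 269)
8^134 ≡ 268 (mod 269)
8^268 ≡ 1 (mod 269) ✓
Therefore the multiplicative order of 8 modulo 269 is 268.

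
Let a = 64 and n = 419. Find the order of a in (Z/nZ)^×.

209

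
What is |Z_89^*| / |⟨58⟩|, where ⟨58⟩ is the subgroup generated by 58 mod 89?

Since 58 ∈ (Z/89Z)^×, its order divides φ(89) = 89 − 1 = 88 = 2^3 · 11.
Divisors of 88: 1, 2, 4, 8, 11, 22, 44, 88.
Evaluate successive powers at the divisors of 88:
58^1 ≡ 58 (mod 89)
58^2 ≡ 71 (mod 89)
58^4 ≡ 57 (mod 89)
58^8 ≡ 45 (mod 89)
58^11 ≡ 12 (mod 89)
58^22 ≡ 55 (mod 89)
58^44 ≡ 88 (mod 89)
58^88 ≡ 1 (mod 89) ✓
The order of 58 is 88, so the subgroup it generates has 88 elements.
Index = |(Z/89Z)^×| / |⟨58⟩| = 88 / 88 = 1.

1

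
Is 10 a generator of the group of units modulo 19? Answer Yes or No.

φ(19) = 19 − 1 = 18 = 2 · 3^2.
It suffices to check that the order of 10 is not a proper divisor of 18: compute 10^(18/q) for q ∈ {2, 3}.
10^9 ≡ 18 (mod 19)  [q = 2: ≢ 1 ✓]
10^6 ≡ 11 (mod 19)  [q = 3: ≢ 1 ✓]
None equal 1, so ord_19(10) = 18: 10 is a primitive root.

Yes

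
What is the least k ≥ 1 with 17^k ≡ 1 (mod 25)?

20

The order of 17 must divide φ(25) = φ(5^2) = 5·(5−1) = 20 = 2^2 · 5.
Divisors of 20: 1, 2, 4, 5, 10, 20.
Test each divisor d:
17^1 ≡ 17 (mod 25)
17^2 ≡ 14 (mod 25)
17^4 ≡ 21 (mod 25)
17^5 ≡ 7 (mod 25)
17^10 ≡ 24 (mod 25)
17^20 ≡ 1 (mod 25) ✓
Therefore the multiplicative order of 17 modulo 25 is 20.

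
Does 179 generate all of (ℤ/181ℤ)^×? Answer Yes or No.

Yes

φ(181) = 181 − 1 = 180 = 2^2 · 3^2 · 5.
An element g generates (Z/181Z)^× iff g^(180/q) ≢ 1 (mod 181) for each prime q ∈ {2, 3, 5}.
179^90 ≡ 180 (mod 181)  [q = 2: ≢ 1 ✓]
179^60 ≡ 48 (mod 181)  [q = 3: ≢ 1 ✓]
179^36 ≡ 59 (mod 181)  [q = 5: ≢ 1 ✓]
Every test exponent gives a nontrivial residue, hence 179 generates the full group.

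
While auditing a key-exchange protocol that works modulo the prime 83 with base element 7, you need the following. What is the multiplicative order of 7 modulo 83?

By Lagrange's theorem, ord_83(7) divides φ(83) = 83 − 1 = 82 = 2 · 41.
Divisors of 82: 1, 2, 41, 82.
Check 7^d mod 83 for each divisor in increasing order:
7^1 ≡ 7
7^2 ≡ 49
7^41 ≡ 1
Hence ord(7) = 41.

41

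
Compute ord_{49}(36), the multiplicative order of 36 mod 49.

7

The order of 36 must divide φ(49) = φ(7^2) = 7·(7−1) = 42 = 2 · 3 · 7.
Divisors of 42: 1, 2, 3, 6, 7, 14, 21, 42.
Compute 36^d (mod 49) for the divisors d until we hit 1:
36^1 ≡ 36
36^2 ≡ 22
36^3 ≡ 8
36^6 ≡ 15
36^7 ≡ 1
The smallest such exponent is 7, so the order of 36 is 7.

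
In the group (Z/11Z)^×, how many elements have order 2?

1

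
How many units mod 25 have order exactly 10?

4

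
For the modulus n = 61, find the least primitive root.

2

φ(61) = 61 − 1 = 60 = 2^2 · 3 · 5.
g is a primitive root iff g^(60/q) ≢ 1 (mod 61) for each prime q ∈ {2, 3, 5}.
g = 2: 2^30 ≡ 60; 2^20 ≡ 47; 2^12 ≡ 9 — none is 1, so 2 is a primitive root.
So 2 is the smallest generator of (Z/61Z)^×.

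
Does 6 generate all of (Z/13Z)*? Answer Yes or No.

Yes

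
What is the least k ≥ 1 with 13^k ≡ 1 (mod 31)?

The order of 13 must divide φ(31) = 31 − 1 = 30 = 2 · 3 · 5.
Divisors of 30: 1, 2, 3, 5, 6, 10, 15, 30.
Check 13^d mod 31 for each divisor in increasing order:
13^1 ≡ 13 (mod 31)
13^2 ≡ 14 (mod 31)
13^3 ≡ 27 (mod 31)
13^5 ≡ 6 (mod 31)
13^6 ≡ 16 (mod 31)
13^10 ≡ 5 (mod 31)
13^15 ≡ 30 (mod 31)
13^30 ≡ 1 (mod 31) ✓
The smallest such exponent is 30, so the order of 13 is 30.

30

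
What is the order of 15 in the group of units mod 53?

13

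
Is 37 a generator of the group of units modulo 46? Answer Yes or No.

Yes

φ(46) = φ(2)·φ(23) = 1·22 = 22 = 2 · 11.
An element g generates (Z/46Z)^× iff g^(22/q) ≢ 1 (mod 46) for each prime q ∈ {2, 11}.
37^11 ≡ 45 (mod 46)  [q = 2: ≢ 1 ✓]
37^2 ≡ 35 (mod 46)  [q = 11: ≢ 1 ✓]
None equal 1, so ord_46(37) = 22: 37 is a primitive root.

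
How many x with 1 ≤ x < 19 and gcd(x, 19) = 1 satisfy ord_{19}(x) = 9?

6

φ(19) = 19 − 1 = 18 = 2 · 3^2.
In a cyclic group of order 18, there are φ(d) elements of order d for each divisor d of 18, and zero for non-divisors.
9 = 3^2 divides 18, and φ(9) = 6.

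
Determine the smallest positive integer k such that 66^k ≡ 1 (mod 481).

12

By Lagrange's theorem, ord_481(66) divides φ(481) = φ(13·37) = (13−1)·(37−1) = 12·36 = 432 = 2^4 · 3^3.
Divisors of 432: 1, 2, 3, 4, 6, 8, 9, 12, 16, 18, 24, 27, 36, 48, 54, 72, 108, 144, 216, 432.
Check 66^d mod 481 for each divisor in increasing order:
66^1 ≡ 66 (mod 481)
66^2 ≡ 27 (mod 481)
66^3 ≡ 339 (mod 481)
66^4 ≡ 248 (mod 481)
66^6 ≡ 443 (mod 481)
66^8 ≡ 417 (mod 481)
66^9 ≡ 105 (mod 481)
66^12 ≡ 1 (mod 481) ✓
Therefore the multiplicative order of 66 modulo 481 is 12.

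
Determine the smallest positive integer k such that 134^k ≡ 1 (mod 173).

Since 134 ∈ (Z/173Z)^×, its order divides φ(173) = 173 − 1 = 172 = 2^2 · 43.
Divisors of 172: 1, 2, 4, 43, 86, 172.
Evaluate successive powers at the divisors of 172:
134^1 ≡ 134
134^2 ≡ 137
134^4 ≡ 85
134^43 ≡ 93
134^86 ≡ 172
134^172 ≡ 1
The smallest such exponent is 172, so the order of 134 is 172.

172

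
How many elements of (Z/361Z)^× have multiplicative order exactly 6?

2

φ(361) = φ(19^2) = 19·(19−1) = 342 = 2 · 3^2 · 19.
Since (Z/361Z)^× is cyclic of order 342, the number of elements of order d is φ(d) when d | 342 and 0 otherwise.
6 = 2 · 3 divides 342, and φ(6) = 2.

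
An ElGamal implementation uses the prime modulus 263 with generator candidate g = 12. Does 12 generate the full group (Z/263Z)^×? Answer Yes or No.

No

φ(263) = 263 − 1 = 262 = 2 · 131.
12 is a primitive root mod 263 iff 12^(φ(263)/q) ≢ 1 for every prime q | φ(263), i.e. q ∈ {2, 131}.
12^131 ≡ 1 (mod 263)  [q = 2: ≡ 1 ✗]
12^2 ≡ 144 (mod 263)  [q = 131: ≢ 1 ✓]
Since 12^131 ≡ 1, the order of 12 divides 131 < 262, so 12 is not a primitive root.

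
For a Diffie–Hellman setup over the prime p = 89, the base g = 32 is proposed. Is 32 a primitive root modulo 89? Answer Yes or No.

No

φ(89) = 89 − 1 = 88 = 2^3 · 11.
Test 32^(88/q) mod 89 for each prime factor q of 88:
32^44 ≡ 1 (mod 89)  [q = 2: ≡ 1 ✗]
32^8 ≡ 39 (mod 89)  [q = 11: ≢ 1 ✓]
Since 32^44 ≡ 1, the order of 32 divides 44 < 88, so 32 is not a primitive root.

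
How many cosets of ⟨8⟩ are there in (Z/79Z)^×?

ord(8) | φ(79) = 79 − 1 = 78 = 2 · 3 · 13.
Divisors of 78: 1, 2, 3, 6, 13, 26, 39, 78.
Compute 8^d (mod 79) for the divisors d until we hit 1:
8^1 ≡ 8 (mod 79)
8^2 ≡ 64 (mod 79)
8^3 ≡ 38 (mod 79)
8^6 ≡ 22 (mod 79)
8^13 ≡ 1 (mod 79) ✓
So ord_79(8) = 13, hence |⟨8⟩| = 13.
Index = |(Z/79Z)^×| / |⟨8⟩| = 78 / 13 = 6.

6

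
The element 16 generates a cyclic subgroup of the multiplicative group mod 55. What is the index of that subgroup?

ord(16) | φ(55) = φ(5·11) = (5−1)·(11−1) = 4·10 = 40 = 2^3 · 5.
Divisors of 40: 1, 2, 4, 5, 8, 10, 20, 40.
Compute 16^d (mod 55) for the divisors d until we hit 1:
16^1 ≡ 16 (mod 55)
16^2 ≡ 36 (mod 55)
16^4 ≡ 31 (mod 55)
16^5 ≡ 1 (mod 55) ✓
The order of 16 is 5, so the subgroup it generates has 5 elements.
The index is φ(55) / ord(16) = 40 / 5 = 8.

8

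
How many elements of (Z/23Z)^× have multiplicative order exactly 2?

1

φ(23) = 23 − 1 = 22 = 2 · 11.
(Z/23Z)^× is cyclic (|G| = 22); a cyclic group of order m has exactly φ(d) elements of each order d | m, and none otherwise.
2 | 22, and φ(2) = 2 − 1 = 1.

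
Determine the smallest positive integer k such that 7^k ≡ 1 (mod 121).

Since 7 ∈ (Z/121Z)^×, its order divides φ(121) = φ(11^2) = 11·(11−1) = 110 = 2 · 5 · 11.
Divisors of 110: 1, 2, 5, 10, 11, 22, 55, 110.
Test each divisor d:
7^1 ≡ 7 (mod 121)
7^2 ≡ 49 (mod 121)
7^5 ≡ 109 (mod 121)
7^10 ≡ 23 (mod 121)
7^11 ≡ 40 (mod 121)
7^22 ≡ 27 (mod 121)
7^55 ≡ 120 (mod 121)
7^110 ≡ 1 (mod 121) ✓
The smallest such exponent is 110, so the order of 7 is 110.

110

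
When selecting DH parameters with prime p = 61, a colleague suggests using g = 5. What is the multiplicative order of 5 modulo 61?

30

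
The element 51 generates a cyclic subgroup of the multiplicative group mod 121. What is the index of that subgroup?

1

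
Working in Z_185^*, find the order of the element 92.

36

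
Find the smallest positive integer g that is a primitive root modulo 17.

3

φ(17) = 17 − 1 = 16 = 2^4.
g is a primitive root iff g^(16/q) ≢ 1 (mod 17) for each prime q ∈ {2}.
g = 2: 2^8 ≡ 1 — hits 1, so not a primitive root.
g = 3: 3^8 ≡ 16 — none is 1, so 3 is a primitive root.
The smallest primitive root modulo 17 is 3.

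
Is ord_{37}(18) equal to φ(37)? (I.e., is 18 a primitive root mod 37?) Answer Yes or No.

Yes

φ(37) = 37 − 1 = 36 = 2^2 · 3^2.
An element g generates (Z/37Z)^× iff g^(36/q) ≢ 1 (mod 37) for each prime q ∈ {2, 3}.
18^18 ≡ 36 (mod 37)  [q = 2: ≢ 1 ✓]
18^12 ≡ 10 (mod 37)  [q = 3: ≢ 1 ✓]
All checks pass, so 18 has order 36 and is a primitive root modulo 37.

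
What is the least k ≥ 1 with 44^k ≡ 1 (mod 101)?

By Lagrange's theorem, ord_101(44) divides φ(101) = 101 − 1 = 100 = 2^2 · 5^2.
Divisors of 100: 1, 2, 4, 5, 10, 20, 25, 50, 100.
Compute 44^d (mod 101) for the divisors d until we hit 1:
44^1 ≡ 44 (mod 101)
44^2 ≡ 17 (mod 101)
44^4 ≡ 87 (mod 101)
44^5 ≡ 91 (mod 101)
44^10 ≡ 100 (mod 101)
44^20 ≡ 1 (mod 101) ✓
The smallest such exponent is 20, so the order of 44 is 20.

20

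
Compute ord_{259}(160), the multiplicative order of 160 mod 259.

ord(160) | φ(259) = φ(7·37) = (7−1)·(37−1) = 6·36 = 216 = 2^3 · 3^3.
Divisors of 216: 1, 2, 3, 4, 6, 8, 9, 12, 18, 24, 27, 36, 54, 72, 108, 216.
Evaluate successive powers at the divisors of 216:
160^1 ≡ 160 (mod 259)
160^2 ≡ 218 (mod 259)
160^3 ≡ 174 (mod 259)
160^4 ≡ 127 (mod 259)
160^6 ≡ 232 (mod 259)
160^8 ≡ 71 (mod 259)
160^9 ≡ 223 (mod 259)
160^12 ≡ 211 (mod 259)
160^18 ≡ 1 (mod 259) ✓
Hence ord(160) = 18.

18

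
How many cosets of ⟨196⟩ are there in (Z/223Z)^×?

By Lagrange's theorem, ord_223(196) divides φ(223) = 223 − 1 = 222 = 2 · 3 · 37.
Divisors of 222: 1, 2, 3, 6, 37, 74, 111, 222.
Compute 196^d (mod 223) for the divisors d until we hit 1:
196^1 ≡ 196
196^2 ≡ 60
196^3 ≡ 164
196^6 ≡ 136
196^37 ≡ 1
So ord_223(196) = 37, hence |⟨196⟩| = 37.
Index = |(Z/223Z)^×| / |⟨196⟩| = 222 / 37 = 6.

6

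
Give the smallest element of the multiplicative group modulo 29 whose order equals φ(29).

φ(29) = 29 − 1 = 28 = 2^2 · 7.
g is a primitive root iff g^(28/q) ≢ 1 (mod 29) for each prime q ∈ {2, 7}.
g = 2: 2^14 ≡ 28; 2^4 ≡ 16 — none is 1, so 2 is a primitive root.
Hence the least primitive root of 29 is 2.

2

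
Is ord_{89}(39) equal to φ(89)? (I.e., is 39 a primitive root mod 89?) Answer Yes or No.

No

φ(89) = 89 − 1 = 88 = 2^3 · 11.
39 is a primitive root mod 89 iff 39^(φ(89)/q) ≢ 1 for every prime q | φ(89), i.e. q ∈ {2, 11}.
39^44 ≡ 1 (mod 89)  [q = 2: ≡ 1 ✗]
39^8 ≡ 2 (mod 89)  [q = 11: ≢ 1 ✓]
39^44 ≡ 1 shows ord(39) | 44, strictly less than φ(89); not a primitive root.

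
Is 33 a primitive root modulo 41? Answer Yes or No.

No

φ(41) = 41 − 1 = 40 = 2^3 · 5.
33 is a primitive root mod 41 iff 33^(φ(41)/q) ≢ 1 for every prime q | φ(41), i.e. q ∈ {2, 5}.
33^20 ≡ 1 (mod 41)  [q = 2: ≡ 1 ✗]
33^8 ≡ 16 (mod 41)  [q = 5: ≢ 1 ✓]
The check at q = 2 fails, so 33 generates a proper subgroup.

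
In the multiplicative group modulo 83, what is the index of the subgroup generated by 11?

By Lagrange's theorem, ord_83(11) divides φ(83) = 83 − 1 = 82 = 2 · 41.
Divisors of 82: 1, 2, 41, 82.
Check 11^d mod 83 for each divisor in increasing order:
11^1 ≡ 11 (mod 83)
11^2 ≡ 38 (mod 83)
11^41 ≡ 1 (mod 83) ✓
Thus |⟨11⟩| = ord(11) = 41.
[(Z/83Z)^× : ⟨11⟩] = 82/41 = 2.

2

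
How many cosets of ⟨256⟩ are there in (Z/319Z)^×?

8

By Lagrange's theorem, ord_319(256) divides φ(319) = φ(11·29) = (11−1)·(29−1) = 10·28 = 280 = 2^3 · 5 · 7.
Divisors of 280: 1, 2, 4, 5, 7, 8, 10, 14, 20, 28, 35, 40, 56, 70, 140, 280.
Check 256^d mod 319 for each divisor in increasing order:
256^1 ≡ 256 (mod 319)
256^2 ≡ 141 (mod 319)
256^4 ≡ 103 (mod 319)
256^5 ≡ 210 (mod 319)
256^7 ≡ 262 (mod 319)
256^8 ≡ 82 (mod 319)
256^10 ≡ 78 (mod 319)
256^14 ≡ 59 (mod 319)
256^20 ≡ 23 (mod 319)
256^28 ≡ 291 (mod 319)
256^35 ≡ 1 (mod 319) ✓
So ord_319(256) = 35, hence |⟨256⟩| = 35.
Index = |(Z/319Z)^×| / |⟨256⟩| = 280 / 35 = 8.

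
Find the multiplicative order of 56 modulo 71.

70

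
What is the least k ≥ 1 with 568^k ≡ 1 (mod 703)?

By Lagrange's theorem, ord_703(568) divides φ(703) = φ(19·37) = (19−1)·(37−1) = 18·36 = 648 = 2^3 · 3^4.
Divisors of 648: 1, 2, 3, 4, 6, 8, 9, 12, 18, 24, 27, 36, 54, 72, 81, 108, 162, 216, 324, 648.
Check 568^d mod 703 for each divisor in increasing order:
568^1 ≡ 568 (mod 703)
568^2 ≡ 650 (mod 703)
568^3 ≡ 125 (mod 703)
568^4 ≡ 700 (mod 703)
568^6 ≡ 159 (mod 703)
568^8 ≡ 9 (mod 703)
568^9 ≡ 191 (mod 703)
568^12 ≡ 676 (mod 703)
568^18 ≡ 628 (mod 703)
568^24 ≡ 26 (mod 703)
568^27 ≡ 438 (mod 703)
568^36 ≡ 1 (mod 703) ✓
Hence ord(568) = 36.

36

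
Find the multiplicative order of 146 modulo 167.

166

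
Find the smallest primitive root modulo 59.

φ(59) = 59 − 1 = 58 = 2 · 29.
g is a primitive root iff g^(58/q) ≢ 1 (mod 59) for each prime q ∈ {2, 29}.
g = 2: 2^29 ≡ 58; 2^2 ≡ 4 — none is 1, so 2 is a primitive root.
So 2 is the smallest generator of (Z/59Z)^×.

2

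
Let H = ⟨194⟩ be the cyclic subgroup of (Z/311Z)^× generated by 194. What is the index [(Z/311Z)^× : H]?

1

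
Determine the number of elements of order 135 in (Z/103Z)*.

0

φ(103) = 103 − 1 = 102 = 2 · 3 · 17.
(Z/103Z)^× is cyclic (|G| = 102); a cyclic group of order m has exactly φ(d) elements of each order d | m, and none otherwise.
Here 102 is not a multiple of 135, so there are no elements of order 135.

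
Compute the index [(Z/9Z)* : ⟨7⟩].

By Lagrange's theorem, ord_9(7) divides φ(9) = φ(3^2) = 3·(3−1) = 6 = 2 · 3.
Divisors of 6: 1, 2, 3, 6.
Check 7^d mod 9 for each divisor in increasing order:
7^1 ≡ 7 (mod 9)
7^2 ≡ 4 (mod 9)
7^3 ≡ 1 (mod 9) ✓
The order of 7 is 3, so the subgroup it generates has 3 elements.
[(Z/9Z)^× : ⟨7⟩] = 6/3 = 2.

2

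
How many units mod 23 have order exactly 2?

φ(23) = 23 − 1 = 22 = 2 · 11.
Since (Z/23Z)^× is cyclic of order 22, the number of elements of order d is φ(d) when d | 22 and 0 otherwise.
2 | 22, and φ(2) = 2 − 1 = 1.

1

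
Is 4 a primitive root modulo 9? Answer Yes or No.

φ(9) = φ(3^2) = 3·(3−1) = 6 = 2 · 3.
4 is a primitive root mod 9 iff 4^(φ(9)/q) ≢ 1 for every prime q | φ(9), i.e. q ∈ {2, 3}.
4^3 ≡ 1 (mod 9)  [q = 2: ≡ 1 ✗]
4^2 ≡ 7 (mod 9)  [q = 3: ≢ 1 ✓]
4^3 ≡ 1 shows ord(4) | 3, strictly less than φ(9); not a primitive root.

No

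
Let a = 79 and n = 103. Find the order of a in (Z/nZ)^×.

By Lagrange's theorem, ord_103(79) divides φ(103) = 103 − 1 = 102 = 2 · 3 · 17.
Divisors of 102: 1, 2, 3, 6, 17, 34, 51, 102.
Compute 79^d (mod 103) for the divisors d until we hit 1:
79^1 ≡ 79 (mod 103)
79^2 ≡ 61 (mod 103)
79^3 ≡ 81 (mod 103)
79^6 ≡ 72 (mod 103)
79^17 ≡ 1 (mod 103) ✓
Therefore the multiplicative order of 79 modulo 103 is 17.

17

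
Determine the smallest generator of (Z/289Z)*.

3

φ(289) = φ(17^2) = 17·(17−1) = 272 = 2^4 · 17.
g is a primitive root iff g^(272/q) ≢ 1 (mod 289) for each prime q ∈ {2, 17}.
g = 2: 2^136 ≡ 1 — hits 1, so not a primitive root.
g = 3: 3^136 ≡ 288; 3^16 ≡ 171 — none is 1, so 3 is a primitive root.
The smallest primitive root modulo 289 is 3.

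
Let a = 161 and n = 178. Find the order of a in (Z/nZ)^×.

44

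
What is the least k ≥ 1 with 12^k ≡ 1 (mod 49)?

42

Since 12 ∈ (Z/49Z)^×, its order divides φ(49) = φ(7^2) = 7·(7−1) = 42 = 2 · 3 · 7.
Divisors of 42: 1, 2, 3, 6, 7, 14, 21, 42.
Check 12^d mod 49 for each divisor in increasing order:
12^1 ≡ 12 (mod 49)
12^2 ≡ 46 (mod 49)
12^3 ≡ 13 (mod 49)
12^6 ≡ 22 (mod 49)
12^7 ≡ 19 (mod 49)
12^14 ≡ 18 (mod 49)
12^21 ≡ 48 (mod 49)
12^42 ≡ 1 (mod 49) ✓
So ord_49(12) = 42.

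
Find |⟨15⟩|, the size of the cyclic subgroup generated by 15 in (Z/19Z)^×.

Since 15 ∈ (Z/19Z)^×, its order divides φ(19) = 19 − 1 = 18 = 2 · 3^2.
Divisors of 18: 1, 2, 3, 6, 9, 18.
Test each divisor d:
15^1 ≡ 15 (mod 19)
15^2 ≡ 16 (mod 19)
15^3 ≡ 12 (mod 19)
15^6 ≡ 11 (mod 19)
15^9 ≡ 18 (mod 19)
15^18 ≡ 1 (mod 19) ✓
Hence ord(15) = 18.

18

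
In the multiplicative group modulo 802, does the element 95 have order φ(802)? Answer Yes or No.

φ(802) = φ(2)·φ(401) = 1·400 = 400 = 2^4 · 5^2.
95 is a primitive root mod 802 iff 95^(φ(802)/q) ≢ 1 for every prime q | φ(802), i.e. q ∈ {2, 5}.
95^200 ≡ 801 (mod 802)  [q = 2: ≢ 1 ✓]
95^80 ≡ 473 (mod 802)  [q = 5: ≢ 1 ✓]
None equal 1, so ord_802(95) = 400: 95 is a primitive root.

Yes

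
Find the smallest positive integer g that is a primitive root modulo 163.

φ(163) = 163 − 1 = 162 = 2 · 3^4.
g is a primitive root iff g^(162/q) ≢ 1 (mod 163) for each prime q ∈ {2, 3}.
g = 2: 2^81 ≡ 162; 2^54 ≡ 104 — none is 1, so 2 is a primitive root.
Hence the least primitive root of 163 is 2.

2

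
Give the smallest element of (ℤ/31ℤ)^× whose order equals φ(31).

3

φ(31) = 31 − 1 = 30 = 2 · 3 · 5.
g is a primitive root iff g^(30/q) ≢ 1 (mod 31) for each prime q ∈ {2, 3, 5}.
g = 2: 2^15 ≡ 1 — hits 1, so not a primitive root.
g = 3: 3^15 ≡ 30; 3^10 ≡ 25; 3^6 ≡ 16 — none is 1, so 3 is a primitive root.
The smallest primitive root modulo 31 is 3.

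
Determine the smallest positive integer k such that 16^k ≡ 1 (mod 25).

Since 16 ∈ (Z/25Z)^×, its order divides φ(25) = φ(5^2) = 5·(5−1) = 20 = 2^2 · 5.
Divisors of 20: 1, 2, 4, 5, 10, 20.
Compute 16^d (mod 25) for the divisors d until we hit 1:
16^1 ≡ 16 (mod 25)
16^2 ≡ 6 (mod 25)
16^4 ≡ 11 (mod 25)
16^5 ≡ 1 (mod 25) ✓
So ord_25(16) = 5.

5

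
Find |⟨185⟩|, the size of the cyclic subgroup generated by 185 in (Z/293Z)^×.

292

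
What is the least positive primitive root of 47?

φ(47) = 47 − 1 = 46 = 2 · 23.
g is a primitive root iff g^(46/q) ≢ 1 (mod 47) for each prime q ∈ {2, 23}.
g = 2: 2^23 ≡ 1 — hits 1, so not a primitive root.
g = 3: 3^23 ≡ 1 — hits 1, so not a primitive root.
g = 4: 4^23 ≡ 1 — hits 1, so not a primitive root.
g = 5: 5^23 ≡ 46; 5^2 ≡ 25 — none is 1, so 5 is a primitive root.
The smallest primitive root modulo 47 is 5.

5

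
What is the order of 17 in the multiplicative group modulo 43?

ord(17) | φ(43) = 43 − 1 = 42 = 2 · 3 · 7.
Divisors of 42: 1, 2, 3, 6, 7, 14, 21, 42.
Evaluate successive powers at the divisors of 42:
17^1 ≡ 17
17^2 ≡ 31
17^3 ≡ 11
17^6 ≡ 35
17^7 ≡ 36
17^14 ≡ 6
17^21 ≡ 1
So ord_43(17) = 21.

21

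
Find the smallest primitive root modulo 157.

5

φ(157) = 157 − 1 = 156 = 2^2 · 3 · 13.
Test candidates g = 2, 3, … against the prime factors q ∈ {2, 3, 13} of φ(157): g is a generator iff g^(156/q) ≢ 1 for every such q.
g = 2: 2^78 ≡ 156; 2^52 ≡ 1 — hits 1, so not a primitive root.
g = 3: 3^78 ≡ 1 — hits 1, so not a primitive root.
g = 4: 4^78 ≡ 1 — hits 1, so not a primitive root.
g = 5: 5^78 ≡ 156; 5^52 ≡ 12; 5^12 ≡ 130 — none is 1, so 5 is a primitive root.
Hence the least primitive root of 157 is 5.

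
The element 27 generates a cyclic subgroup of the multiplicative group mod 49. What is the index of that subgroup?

3

The order of 27 must divide φ(49) = φ(7^2) = 7·(7−1) = 42 = 2 · 3 · 7.
Divisors of 42: 1, 2, 3, 6, 7, 14, 21, 42.
Check 27^d mod 49 for each divisor in increasing order:
27^1 ≡ 27
27^2 ≡ 43
27^3 ≡ 34
27^6 ≡ 29
27^7 ≡ 48
27^14 ≡ 1
The order of 27 is 14, so the subgroup it generates has 14 elements.
Index = |(Z/49Z)^×| / |⟨27⟩| = 42 / 14 = 3.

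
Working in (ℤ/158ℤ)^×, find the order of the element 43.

78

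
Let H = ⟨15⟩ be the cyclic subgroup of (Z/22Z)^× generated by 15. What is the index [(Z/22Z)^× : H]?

2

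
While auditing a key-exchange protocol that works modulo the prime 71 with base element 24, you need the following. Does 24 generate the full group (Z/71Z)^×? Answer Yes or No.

No

φ(71) = 71 − 1 = 70 = 2 · 5 · 7.
Test 24^(70/q) mod 71 for each prime factor q of 70:
24^35 ≡ 1 (mod 71)  [q = 2: ≡ 1 ✗]
24^14 ≡ 25 (mod 71)  [q = 5: ≢ 1 ✓]
24^10 ≡ 37 (mod 71)  [q = 7: ≢ 1 ✓]
The check at q = 2 fails, so 24 generates a proper subgroup.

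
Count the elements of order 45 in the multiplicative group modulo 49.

φ(49) = φ(7^2) = 7·(7−1) = 42 = 2 · 3 · 7.
(Z/49Z)^× is cyclic (|G| = 42); a cyclic group of order m has exactly φ(d) elements of each order d | m, and none otherwise.
Here 42 is not a multiple of 45, so there are no elements of order 45.

0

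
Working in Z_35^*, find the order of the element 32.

12

By Lagrange's theorem, ord_35(32) divides φ(35) = φ(5·7) = (5−1)·(7−1) = 4·6 = 24 = 2^3 · 3.
Divisors of 24: 1, 2, 3, 4, 6, 8, 12, 24.
Check 32^d mod 35 for each divisor in increasing order:
32^1 ≡ 32 (mod 35)
32^2 ≡ 9 (mod 35)
32^3 ≡ 8 (mod 35)
32^4 ≡ 11 (mod 35)
32^6 ≡ 29 (mod 35)
32^8 ≡ 16 (mod 35)
32^12 ≡ 1 (mod 35) ✓
The smallest such exponent is 12, so the order of 32 is 12.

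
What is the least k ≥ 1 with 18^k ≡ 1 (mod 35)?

12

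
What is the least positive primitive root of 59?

φ(59) = 59 − 1 = 58 = 2 · 29.
Test candidates g = 2, 3, … against the prime factors q ∈ {2, 29} of φ(59): g is a generator iff g^(58/q) ≢ 1 for every such q.
g = 2: 2^29 ≡ 58; 2^2 ≡ 4 — none is 1, so 2 is a primitive root.
The smallest primitive root modulo 59 is 2.

2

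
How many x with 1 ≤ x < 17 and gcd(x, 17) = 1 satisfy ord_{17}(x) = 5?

φ(17) = 17 − 1 = 16 = 2^4.
In a cyclic group of order 16, there are φ(d) elements of order d for each divisor d of 16, and zero for non-divisors.
5 does not divide 16, so no element of (Z/17Z)^× has order 5.

0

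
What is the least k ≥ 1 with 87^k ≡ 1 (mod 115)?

By Lagrange's theorem, ord_115(87) divides φ(115) = φ(5·23) = (5−1)·(23−1) = 4·22 = 88 = 2^3 · 11.
Divisors of 88: 1, 2, 4, 8, 11, 22, 44, 88.
Evaluate successive powers at the divisors of 88:
87^1 ≡ 87 (mod 115)
87^2 ≡ 94 (mod 115)
87^4 ≡ 96 (mod 115)
87^8 ≡ 16 (mod 115)
87^11 ≡ 93 (mod 115)
87^22 ≡ 24 (mod 115)
87^44 ≡ 1 (mod 115) ✓
Hence ord(87) = 44.

44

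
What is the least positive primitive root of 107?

2

φ(107) = 107 − 1 = 106 = 2 · 53.
g is a primitive root iff g^(106/q) ≢ 1 (mod 107) for each prime q ∈ {2, 53}.
g = 2: 2^53 ≡ 106; 2^2 ≡ 4 — none is 1, so 2 is a primitive root.
The smallest primitive root modulo 107 is 2.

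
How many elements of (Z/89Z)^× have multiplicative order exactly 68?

0

φ(89) = 89 − 1 = 88 = 2^3 · 11.
Since (Z/89Z)^× is cyclic of order 88, the number of elements of order d is φ(d) when d | 88 and 0 otherwise.
68 does not divide 88, so no element of (Z/89Z)^× has order 68.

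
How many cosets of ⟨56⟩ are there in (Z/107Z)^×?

The order of 56 must divide φ(107) = 107 − 1 = 106 = 2 · 53.
Divisors of 106: 1, 2, 53, 106.
Check 56^d mod 107 for each divisor in increasing order:
56^1 ≡ 56 (mod 107)
56^2 ≡ 33 (mod 107)
56^53 ≡ 1 (mod 107) ✓
The order of 56 is 53, so the subgroup it generates has 53 elements.
[(Z/107Z)^× : ⟨56⟩] = 106/53 = 2.

2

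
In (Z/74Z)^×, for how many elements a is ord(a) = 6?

φ(74) = φ(2)·φ(37) = 1·36 = 36 = 2^2 · 3^2.
Since (Z/74Z)^× is cyclic of order 36, the number of elements of order d is φ(d) when d | 36 and 0 otherwise.
6 = 2 · 3 divides 36, and φ(6) = 2.

2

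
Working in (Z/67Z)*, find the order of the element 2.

66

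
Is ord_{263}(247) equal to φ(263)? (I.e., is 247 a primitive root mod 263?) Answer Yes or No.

Yes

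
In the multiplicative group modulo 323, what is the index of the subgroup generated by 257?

By Lagrange's theorem, ord_323(257) divides φ(323) = φ(17·19) = (17−1)·(19−1) = 16·18 = 288 = 2^5 · 3^2.
Divisors of 288: 1, 2, 3, 4, 6, 8, 9, 12, 16, 18, 24, 32, 36, 48, 72, 96, 144, 288.
Test each divisor d:
257^1 ≡ 257 (mod 323)
257^2 ≡ 157 (mod 323)
257^3 ≡ 297 (mod 323)
257^4 ≡ 101 (mod 323)
257^6 ≡ 30 (mod 323)
257^8 ≡ 188 (mod 323)
257^9 ≡ 189 (mod 323)
257^12 ≡ 254 (mod 323)
257^16 ≡ 137 (mod 323)
257^18 ≡ 191 (mod 323)
257^24 ≡ 239 (mod 323)
257^32 ≡ 35 (mod 323)
257^36 ≡ 305 (mod 323)
257^48 ≡ 273 (mod 323)
257^72 ≡ 1 (mod 323) ✓
The order of 257 is 72, so the subgroup it generates has 72 elements.
The index is φ(323) / ord(257) = 288 / 72 = 4.

4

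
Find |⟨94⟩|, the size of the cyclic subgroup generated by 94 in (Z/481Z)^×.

36

Since 94 ∈ (Z/481Z)^×, its order divides φ(481) = φ(13·37) = (13−1)·(37−1) = 12·36 = 432 = 2^4 · 3^3.
Divisors of 432: 1, 2, 3, 4, 6, 8, 9, 12, 16, 18, 24, 27, 36, 48, 54, 72, 108, 144, 216, 432.
Compute 94^d (mod 481) for the divisors d until we hit 1:
94^1 ≡ 94 (mod 481)
94^2 ≡ 178 (mod 481)
94^3 ≡ 378 (mod 481)
94^4 ≡ 419 (mod 481)
94^6 ≡ 27 (mod 481)
94^8 ≡ 477 (mod 481)
94^9 ≡ 105 (mod 481)
94^12 ≡ 248 (mod 481)
94^16 ≡ 16 (mod 481)
94^18 ≡ 443 (mod 481)
94^24 ≡ 417 (mod 481)
94^27 ≡ 339 (mod 481)
94^36 ≡ 1 (mod 481) ✓
Hence ord(94) = 36.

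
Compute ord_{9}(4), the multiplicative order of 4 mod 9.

Since 4 ∈ (Z/9Z)^×, its order divides φ(9) = φ(3^2) = 3·(3−1) = 6 = 2 · 3.
Divisors of 6: 1, 2, 3, 6.
Check 4^d mod 9 for each divisor in increasing order:
4^1 ≡ 4 (mod 9)
4^2 ≡ 7 (mod 9)
4^3 ≡ 1 (mod 9) ✓
The smallest such exponent is 3, so the order of 4 is 3.

3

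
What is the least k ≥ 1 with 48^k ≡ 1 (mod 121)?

Since 48 ∈ (Z/121Z)^×, its order divides φ(121) = φ(11^2) = 11·(11−1) = 110 = 2 · 5 · 11.
Divisors of 110: 1, 2, 5, 10, 11, 22, 55, 110.
Evaluate successive powers at the divisors of 110:
48^1 ≡ 48
48^2 ≡ 5
48^5 ≡ 111
48^10 ≡ 100
48^11 ≡ 81
48^22 ≡ 27
48^55 ≡ 1
So ord_121(48) = 55.

55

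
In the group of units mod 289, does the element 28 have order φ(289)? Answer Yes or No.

Yes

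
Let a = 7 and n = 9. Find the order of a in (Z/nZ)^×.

3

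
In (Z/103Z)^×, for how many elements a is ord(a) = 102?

32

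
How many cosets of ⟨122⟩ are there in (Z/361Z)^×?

By Lagrange's theorem, ord_361(122) divides φ(361) = φ(19^2) = 19·(19−1) = 342 = 2 · 3^2 · 19.
Divisors of 342: 1, 2, 3, 6, 9, 18, 19, 38, 57, 114, 171, 342.
Test each divisor d:
122^1 ≡ 122 (mod 361)
122^2 ≡ 83 (mod 361)
122^3 ≡ 18 (mod 361)
122^6 ≡ 324 (mod 361)
122^9 ≡ 56 (mod 361)
122^18 ≡ 248 (mod 361)
122^19 ≡ 293 (mod 361)
122^38 ≡ 292 (mod 361)
122^57 ≡ 360 (mod 361)
122^114 ≡ 1 (mod 361) ✓
Thus |⟨122⟩| = ord(122) = 114.
[(Z/361Z)^× : ⟨122⟩] = 342/114 = 3.

3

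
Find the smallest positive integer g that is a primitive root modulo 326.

φ(326) = φ(2)·φ(163) = 1·162 = 162 = 2 · 3^4.
Test candidates g = 2, 3, … against the prime factors q ∈ {2, 3} of φ(326): g is a generator iff g^(162/q) ≢ 1 for every such q.
g = 2: gcd(2, 326) = 2 > 1, not a unit — skip.
g = 3: 3^81 ≡ 325; 3^54 ≡ 221 — none is 1, so 3 is a primitive root.
The smallest primitive root modulo 326 is 3.

3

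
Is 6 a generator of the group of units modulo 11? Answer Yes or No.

φ(11) = 11 − 1 = 10 = 2 · 5.
Test 6^(10/q) mod 11 for each prime factor q of 10:
6^5 ≡ 10 (mod 11)  [q = 2: ≢ 1 ✓]
6^2 ≡ 3 (mod 11)  [q = 5: ≢ 1 ✓]
Every test exponent gives a nontrivial residue, hence 6 generates the full group.

Yes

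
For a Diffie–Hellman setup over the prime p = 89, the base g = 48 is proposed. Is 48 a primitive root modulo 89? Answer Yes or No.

φ(89) = 89 − 1 = 88 = 2^3 · 11.
Test 48^(88/q) mod 89 for each prime factor q of 88:
48^44 ≡ 88 (mod 89)  [q = 2: ≢ 1 ✓]
48^8 ≡ 32 (mod 89)  [q = 11: ≢ 1 ✓]
None equal 1, so ord_89(48) = 88: 48 is a primitive root.

Yes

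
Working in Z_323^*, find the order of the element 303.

16

By Lagrange's theorem, ord_323(303) divides φ(323) = φ(17·19) = (17−1)·(19−1) = 16·18 = 288 = 2^5 · 3^2.
Divisors of 288: 1, 2, 3, 4, 6, 8, 9, 12, 16, 18, 24, 32, 36, 48, 72, 96, 144, 288.
Check 303^d mod 323 for each divisor in increasing order:
303^1 ≡ 303 (mod 323)
303^2 ≡ 77 (mod 323)
303^3 ≡ 75 (mod 323)
303^4 ≡ 115 (mod 323)
303^6 ≡ 134 (mod 323)
303^8 ≡ 305 (mod 323)
303^9 ≡ 37 (mod 323)
303^12 ≡ 191 (mod 323)
303^16 ≡ 1 (mod 323) ✓
So ord_323(303) = 16.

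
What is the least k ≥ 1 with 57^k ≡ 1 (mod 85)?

ord(57) | φ(85) = φ(5·17) = (5−1)·(17−1) = 4·16 = 64 = 2^6.
Divisors of 64: 1, 2, 4, 8, 16, 32, 64.
Evaluate successive powers at the divisors of 64:
57^1 ≡ 57
57^2 ≡ 19
57^4 ≡ 21
57^8 ≡ 16
57^16 ≡ 1
Therefore the multiplicative order of 57 modulo 85 is 16.

16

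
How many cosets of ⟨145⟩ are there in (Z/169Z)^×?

1

Since 145 ∈ (Z/169Z)^×, its order divides φ(169) = φ(13^2) = 13·(13−1) = 156 = 2^2 · 3 · 13.
Divisors of 156: 1, 2, 3, 4, 6, 12, 13, 26, 39, 52, 78, 156.
Compute 145^d (mod 169) for the divisors d until we hit 1:
145^1 ≡ 145 (mod 169)
145^2 ≡ 69 (mod 169)
145^3 ≡ 34 (mod 169)
145^4 ≡ 29 (mod 169)
145^6 ≡ 142 (mod 169)
145^12 ≡ 53 (mod 169)
145^13 ≡ 80 (mod 169)
145^26 ≡ 147 (mod 169)
145^39 ≡ 99 (mod 169)
145^52 ≡ 146 (mod 169)
145^78 ≡ 168 (mod 169)
145^156 ≡ 1 (mod 169) ✓
Thus |⟨145⟩| = ord(145) = 156.
[(Z/169Z)^× : ⟨145⟩] = 156/156 = 1.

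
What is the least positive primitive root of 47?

5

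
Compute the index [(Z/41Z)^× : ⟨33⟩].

2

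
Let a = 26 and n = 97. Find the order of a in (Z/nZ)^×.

96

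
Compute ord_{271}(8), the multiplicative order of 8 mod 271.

The order of 8 must divide φ(271) = 271 − 1 = 270 = 2 · 3^3 · 5.
Divisors of 270: 1, 2, 3, 5, 6, 9, 10, 15, 18, 27, 30, 45, 54, 90, 135, 270.
Compute 8^d (mod 271) for the divisors d until we hit 1:
8^1 ≡ 8 (mod 271)
8^2 ≡ 64 (mod 271)
8^3 ≡ 241 (mod 271)
8^5 ≡ 248 (mod 271)
8^6 ≡ 87 (mod 271)
8^9 ≡ 100 (mod 271)
8^10 ≡ 258 (mod 271)
8^15 ≡ 28 (mod 271)
8^18 ≡ 244 (mod 271)
8^27 ≡ 10 (mod 271)
8^30 ≡ 242 (mod 271)
8^45 ≡ 1 (mod 271) ✓
Hence ord(8) = 45.

45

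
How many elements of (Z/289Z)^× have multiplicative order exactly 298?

0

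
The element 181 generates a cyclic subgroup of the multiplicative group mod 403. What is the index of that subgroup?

The order of 181 must divide φ(403) = φ(13·31) = (13−1)·(31−1) = 12·30 = 360 = 2^3 · 3^2 · 5.
Divisors of 360: 1, 2, 3, 4, 5, 6, 8, 9, 10, 12, 15, 18, 20, 24, 30, 36, 40, 45, 60, 72, 90, 120, 180, 360.
Evaluate successive powers at the divisors of 360:
181^1 ≡ 181 (mod 403)
181^2 ≡ 118 (mod 403)
181^3 ≡ 402 (mod 403)
181^4 ≡ 222 (mod 403)
181^5 ≡ 285 (mod 403)
181^6 ≡ 1 (mod 403) ✓
Thus |⟨181⟩| = ord(181) = 6.
The index is φ(403) / ord(181) = 360 / 6 = 60.

60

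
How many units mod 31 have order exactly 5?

4

φ(31) = 31 − 1 = 30 = 2 · 3 · 5.
Since (Z/31Z)^× is cyclic of order 30, the number of elements of order d is φ(d) when d | 30 and 0 otherwise.
5 | 30, and φ(5) = 5 − 1 = 4.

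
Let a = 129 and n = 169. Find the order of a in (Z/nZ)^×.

26

ord(129) | φ(169) = φ(13^2) = 13·(13−1) = 156 = 2^2 · 3 · 13.
Divisors of 156: 1, 2, 3, 4, 6, 12, 13, 26, 39, 52, 78, 156.
Evaluate successive powers at the divisors of 156:
129^1 ≡ 129 (mod 169)
129^2 ≡ 79 (mod 169)
129^3 ≡ 51 (mod 169)
129^4 ≡ 157 (mod 169)
129^6 ≡ 66 (mod 169)
129^12 ≡ 131 (mod 169)
129^13 ≡ 168 (mod 169)
129^26 ≡ 1 (mod 169) ✓
Hence ord(129) = 26.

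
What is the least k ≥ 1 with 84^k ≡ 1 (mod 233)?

232

By Lagrange's theorem, ord_233(84) divides φ(233) = 233 − 1 = 232 = 2^3 · 29.
Divisors of 232: 1, 2, 4, 8, 29, 58, 116, 232.
Evaluate successive powers at the divisors of 232:
84^1 ≡ 84 (mod 233)
84^2 ≡ 66 (mod 233)
84^4 ≡ 162 (mod 233)
84^8 ≡ 148 (mod 233)
84^29 ≡ 97 (mod 233)
84^58 ≡ 89 (mod 233)
84^116 ≡ 232 (mod 233)
84^232 ≡ 1 (mod 233) ✓
The smallest such exponent is 232, so the order of 84 is 232.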